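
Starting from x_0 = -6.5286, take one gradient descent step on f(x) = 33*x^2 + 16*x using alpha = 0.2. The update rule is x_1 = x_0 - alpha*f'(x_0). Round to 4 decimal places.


We compute the gradient at x_0 and apply the update.
f'(x) = 66*x + 16
f'(-6.5286) = 66*-6.5286 + 16 = -414.8876
x_1 = -6.5286 - 0.2*-414.8876 = 76.4489


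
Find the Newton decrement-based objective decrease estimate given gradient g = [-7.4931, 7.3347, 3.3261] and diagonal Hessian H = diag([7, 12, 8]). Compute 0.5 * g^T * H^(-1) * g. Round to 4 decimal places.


Step 1: H is diagonal, so H^(-1) * g = [-1.0704, 0.6112, 0.4158].
Step 2: g^T H^(-1) g = sum_i g_i^2 / H_ii
  = (-7.4931)^2/7 + (7.3347)^2/12 + (3.3261)^2/8
  = 8.0209 + 4.4832 + 1.3829 = 13.887
Step 3: Objective decrease = 0.5 * g^T H^(-1) g = 6.9435


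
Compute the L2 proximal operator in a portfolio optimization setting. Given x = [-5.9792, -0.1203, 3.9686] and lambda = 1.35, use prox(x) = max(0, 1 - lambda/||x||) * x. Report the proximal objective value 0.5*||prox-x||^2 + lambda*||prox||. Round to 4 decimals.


Step 1: Compute ||x||.
||x|| = 7.1774
Step 2: Compute scaling factor.
scale = max(0, 1 - 1.35/7.1774) = 0.8119
Step 3: prox(x) = [-4.8546, -0.0977, 3.2221]
||prox(x)|| = 5.8274
Step 4: Proximal objective.
0.5*||prox-x||^2 = 0.9113
lambda*||prox|| = 7.867
Total = 8.7782


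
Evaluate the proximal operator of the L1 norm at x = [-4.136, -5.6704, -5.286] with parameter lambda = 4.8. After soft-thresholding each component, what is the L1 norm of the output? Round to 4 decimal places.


Soft-thresholding with lambda = 4.8:
prox(-4.136) = sign(-4.136)*max(|-4.136| - 4.8, 0) = 0.0
prox(-5.6704) = sign(-5.6704)*max(|-5.6704| - 4.8, 0) = -0.8704
prox(-5.286) = sign(-5.286)*max(|-5.286| - 4.8, 0) = -0.486
prox(x) = [0.0, -0.8704, -0.486]
||prox(x)||_1 = 0.0 + 0.8704 + 0.486 = 1.3564


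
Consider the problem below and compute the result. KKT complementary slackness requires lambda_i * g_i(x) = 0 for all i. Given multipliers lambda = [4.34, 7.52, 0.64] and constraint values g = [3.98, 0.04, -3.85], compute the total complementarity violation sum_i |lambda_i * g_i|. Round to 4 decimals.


KKT complementary slackness check:
lambda_1 * g_1 = 4.34 * 3.98 = 17.2732
lambda_2 * g_2 = 7.52 * 0.04 = 0.3008
lambda_3 * g_3 = 0.64 * -3.85 = -2.464
Total violation = 17.2732 + 0.3008 + 2.464 = 20.038


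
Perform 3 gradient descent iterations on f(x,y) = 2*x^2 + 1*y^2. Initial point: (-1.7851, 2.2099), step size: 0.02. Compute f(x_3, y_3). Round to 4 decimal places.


Gradient descent on f(x,y) = 2*x^2 + 1*y^2.
Starting point: (-1.7851, 2.2099), alpha = 0.02
Step 1: grad_x = 2*2*-1.7851 = -7.1404, grad_y = 2*1*2.2099 = 4.4198
  x_1 = -1.7851 - 0.02*-7.1404 = -1.6423
  y_1 = 2.2099 - 0.02*4.4198 = 2.1215
Step 2: grad_x = 2*2*-1.6423 = -6.5692, grad_y = 2*1*2.1215 = 4.243
  x_2 = -1.6423 - 0.02*-6.5692 = -1.5109
  y_2 = 2.1215 - 0.02*4.243 = 2.0366
Step 3: grad_x = 2*2*-1.5109 = -6.0436, grad_y = 2*1*2.0366 = 4.0733
  x_3 = -1.5109 - 0.02*-6.0436 = -1.39
  y_3 = 2.0366 - 0.02*4.0733 = 1.9552
f(-1.39, 1.9552) = 2*(-1.39)^2 + 1*1.9552^2 = 7.6871


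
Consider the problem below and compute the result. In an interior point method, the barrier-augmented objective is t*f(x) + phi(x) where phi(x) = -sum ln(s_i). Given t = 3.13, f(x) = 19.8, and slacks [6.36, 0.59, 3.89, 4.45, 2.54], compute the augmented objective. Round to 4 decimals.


Step 1: Compute log-barrier.
ln values: [1.85, -0.5276, 1.3584, 1.4929, 0.9322]
phi = -(1.85 - 0.5276 + 1.3584 + 1.4929 + 0.9322) = -5.1059
Step 2: Compute augmented objective.
t*f(x) = 3.13*19.8 = 61.974
Total = 61.974 - 5.1059 = 56.8681


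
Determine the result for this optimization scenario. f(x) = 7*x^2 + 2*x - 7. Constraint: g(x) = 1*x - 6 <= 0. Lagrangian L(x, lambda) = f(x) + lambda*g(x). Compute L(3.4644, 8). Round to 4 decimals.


Step 1: Evaluate f(x).
f(3.4644) = 7*3.4644^2 + 2*3.4644 - 7 = 83.9433
Step 2: Evaluate g(x).
g(3.4644) = 1*3.4644 - 6 = -2.5356
Step 3: Compute Lagrangian.
L = 83.9433 + 8*-2.5356 = 63.6585


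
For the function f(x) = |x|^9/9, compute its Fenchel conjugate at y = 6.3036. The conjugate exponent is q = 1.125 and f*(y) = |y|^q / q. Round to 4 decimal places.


The conjugate exponent q satisfies 1/p + 1/q = 1.
p = 9, so q = 9/(9 - 1) = 1.125
|y|^q = 6.3036^1.125 = 7.9348
f*(6.3036) = 7.9348 / 1.125 = 7.0532


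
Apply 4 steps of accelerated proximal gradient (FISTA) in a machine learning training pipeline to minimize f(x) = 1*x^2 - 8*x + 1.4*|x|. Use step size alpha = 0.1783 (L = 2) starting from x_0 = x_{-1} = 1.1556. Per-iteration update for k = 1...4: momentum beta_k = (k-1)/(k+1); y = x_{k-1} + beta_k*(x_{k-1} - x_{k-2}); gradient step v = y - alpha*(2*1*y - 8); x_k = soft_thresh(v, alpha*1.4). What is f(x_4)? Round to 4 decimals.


FISTA on f(x) = 1*x^2 - 8*x + 1.4*|x|
L = 2, alpha = 0.1783
Iteration 1: beta = 0.0, y = 1.1556 + 0.0*(1.1556 - 1.1556) = 1.1556
  grad(y) = -5.6888, v = y - alpha*grad = 2.1699
  prox(v) = soft_thresh(2.1699, 0.2496) = 1.9203
Iteration 2: beta = 0.3333, y = 1.9203 + 0.3333*(1.9203 - 1.1556) = 2.1752
  grad(y) = -3.6496, v = y - alpha*grad = 2.8259
  prox(v) = soft_thresh(2.8259, 0.2496) = 2.5763
Iteration 3: beta = 0.5, y = 2.5763 + 0.5*(2.5763 - 1.9203) = 2.9043
  grad(y) = -2.1914, v = y - alpha*grad = 3.295
  prox(v) = soft_thresh(3.295, 0.2496) = 3.0454
Iteration 4: beta = 0.6, y = 3.0454 + 0.6*(3.0454 - 2.5763) = 3.3269
  grad(y) = -1.3463, v = y - alpha*grad = 3.5669
  prox(v) = soft_thresh(3.5669, 0.2496) = 3.3173
f(x_4) = 1*3.3173^2 - 8*3.3173 + 1.4*|3.3173| = -10.8897


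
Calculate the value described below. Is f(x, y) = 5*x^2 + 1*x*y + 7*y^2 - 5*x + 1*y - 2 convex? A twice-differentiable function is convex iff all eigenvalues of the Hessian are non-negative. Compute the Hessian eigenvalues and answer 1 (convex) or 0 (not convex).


The Hessian of f(x,y) = 5*x^2 + 1*x*y + 7*y^2 - 5*x + 1*y - 2 is:
H = [[10, 1], [1, 14]]
Trace = 10 + 14 = 24
Determinant = 10*14 - (1)^2 = 139
Discriminant = (24)^2 - 4*139 = 20.0
Eigenvalues: lambda_1 = 9.7639, lambda_2 = 14.2361
The function is convex.

1


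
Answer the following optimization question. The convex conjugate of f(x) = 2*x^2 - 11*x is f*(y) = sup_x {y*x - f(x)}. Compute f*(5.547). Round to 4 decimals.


f*(y) = sup_x {y*x - a*x^2 - b*x} = sup_x {(y-b)*x - a*x^2}
FOC: (y - b) - 2a*x = 0 => x* = (y - b)/(2a)
x* = (5.547 + 11)/(2*2) = 4.1368
f*(5.547) = (y-b)^2/(4a) = (5.547 + 11)^2/(4*2)
= 273.8032/8 = 34.2254


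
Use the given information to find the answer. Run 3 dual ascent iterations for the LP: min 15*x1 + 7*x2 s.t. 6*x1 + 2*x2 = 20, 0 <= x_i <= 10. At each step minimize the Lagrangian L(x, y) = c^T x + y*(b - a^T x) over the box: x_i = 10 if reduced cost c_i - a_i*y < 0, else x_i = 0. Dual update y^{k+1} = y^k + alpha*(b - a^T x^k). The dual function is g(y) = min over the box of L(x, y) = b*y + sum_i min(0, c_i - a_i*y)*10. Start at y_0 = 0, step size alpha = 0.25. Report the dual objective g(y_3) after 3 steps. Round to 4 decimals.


Dual ascent for LP: min 15*x1 + 7*x2, 6*x1 + 2*x2 = 20, 0 <= x_i <= 10
Step 1: y^k = 0.0, reduced costs: (15.0, 7.0)
  x^k = (0.0, 0.0), subgradient = b - a^T x = 20.0
  y^{k+1} = 0.0 + 0.25*20.0 = 5.0
Step 2: y^k = 5.0, reduced costs: (-15.0, -3.0)
  x^k = (10.0, 10.0), subgradient = b - a^T x = -60.0
  y^{k+1} = 5.0 + 0.25*-60.0 = -10.0
Step 3: y^k = -10.0, reduced costs: (75.0, 27.0)
  x^k = (0.0, 0.0), subgradient = b - a^T x = 20.0
  y^{k+1} = -10.0 + 0.25*20.0 = -5.0
Dual objective at y_3 = -5.0: reduced costs (45.0, 17.0), box minimizer x = (0.0, 0.0)
g(y_3) = b*y + (c1 - a1*y)*x1 + (c2 - a2*y)*x2 = 20*(-5.0) + 45.0*0.0 + 17.0*0.0 = -100.0 + 0.0 + 0.0 = -100.0


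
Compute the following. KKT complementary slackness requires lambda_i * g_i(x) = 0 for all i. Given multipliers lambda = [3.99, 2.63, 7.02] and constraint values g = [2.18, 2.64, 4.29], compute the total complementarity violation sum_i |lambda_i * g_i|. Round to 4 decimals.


KKT complementary slackness check:
lambda_1 * g_1 = 3.99 * 2.18 = 8.6982
lambda_2 * g_2 = 2.63 * 2.64 = 6.9432
lambda_3 * g_3 = 7.02 * 4.29 = 30.1158
Total violation = 8.6982 + 6.9432 + 30.1158 = 45.7572


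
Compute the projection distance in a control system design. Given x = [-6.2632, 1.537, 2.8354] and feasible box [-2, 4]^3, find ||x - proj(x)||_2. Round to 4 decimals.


Project each component onto [-2, 4].
clip(-6.2632) = -2.0, clip(1.537) = 1.537, clip(2.8354) = 2.8354
Projection = [-2.0, 1.537, 2.8354]
Squared diffs: [18.1749, 0.0, 0.0]
Distance = sqrt(18.1749) = 4.2632


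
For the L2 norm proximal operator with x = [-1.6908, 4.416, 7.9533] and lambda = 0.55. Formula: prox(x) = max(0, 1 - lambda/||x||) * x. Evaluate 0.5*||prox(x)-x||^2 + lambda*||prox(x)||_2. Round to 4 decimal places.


Step 1: Compute ||x||.
||x|| = 9.2528
Step 2: Compute scaling factor.
scale = max(0, 1 - 0.55/9.2528) = 0.9406
Step 3: prox(x) = [-1.5903, 4.1535, 7.4805]
||prox(x)|| = 8.7028
Step 4: Proximal objective.
0.5*||prox-x||^2 = 0.1513
lambda*||prox|| = 4.7865
Total = 4.9378


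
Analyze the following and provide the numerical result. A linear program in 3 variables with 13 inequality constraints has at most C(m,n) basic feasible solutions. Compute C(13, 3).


Each vertex corresponds to some choice of n active constraints out of m, so the number of vertices is at most C(m, n) = m! / (n!(m-n)!).
m = 13, n = 3
Numerator: 13 * 12 * 11
Denominator: 3! = 6
C(13, 3) = 286


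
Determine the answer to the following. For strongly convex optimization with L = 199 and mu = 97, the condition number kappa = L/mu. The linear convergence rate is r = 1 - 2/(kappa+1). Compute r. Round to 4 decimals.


Step 1: Compute the condition number.
kappa = L/mu = 199/97 = 2.0515
Step 2: Compute the convergence rate.
r = 1 - 2/(kappa + 1) = 1 - 2*mu/(L + mu) = (L - mu)/(L + mu) = 102/296 = 0.3446


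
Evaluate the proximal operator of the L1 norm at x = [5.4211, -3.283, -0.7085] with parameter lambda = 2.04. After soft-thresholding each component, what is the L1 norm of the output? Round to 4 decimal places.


Soft-thresholding with lambda = 2.04:
prox(5.4211) = sign(5.4211)*max(|5.4211| - 2.04, 0) = 3.3811
prox(-3.283) = sign(-3.283)*max(|-3.283| - 2.04, 0) = -1.243
prox(-0.7085) = sign(-0.7085)*max(|-0.7085| - 2.04, 0) = 0.0
prox(x) = [3.3811, -1.243, 0.0]
||prox(x)||_1 = 3.3811 + 1.243 + 0.0 = 4.6241


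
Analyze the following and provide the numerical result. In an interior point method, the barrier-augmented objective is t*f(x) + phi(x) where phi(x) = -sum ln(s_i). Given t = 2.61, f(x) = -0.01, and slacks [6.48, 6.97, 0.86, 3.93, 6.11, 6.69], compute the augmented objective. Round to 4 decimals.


Step 1: Compute log-barrier.
ln values: [1.8687, 1.9416, -0.1508, 1.3686, 1.8099, 1.9006]
phi = -(1.8687 + 1.9416 - 0.1508 + 1.3686 + 1.8099 + 1.9006) = -8.7387
Step 2: Compute augmented objective.
t*f(x) = 2.61*-0.01 = -0.0261
Total = -0.0261 - 8.7387 = -8.7648


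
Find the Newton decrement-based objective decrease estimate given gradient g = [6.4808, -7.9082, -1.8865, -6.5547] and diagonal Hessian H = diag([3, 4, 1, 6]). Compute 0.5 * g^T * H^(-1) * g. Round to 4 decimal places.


Step 1: H is diagonal, so H^(-1) * g = [2.1603, -1.9771, -1.8865, -1.0925].
Step 2: g^T H^(-1) g = sum_i g_i^2 / H_ii
  = (6.4808)^2/3 + (-7.9082)^2/4 + (-1.8865)^2/1 + (-6.5547)^2/6
  = 14.0003 + 15.6349 + 3.5589 + 7.1607 = 40.3547
Step 3: Objective decrease = 0.5 * g^T H^(-1) g = 20.1774


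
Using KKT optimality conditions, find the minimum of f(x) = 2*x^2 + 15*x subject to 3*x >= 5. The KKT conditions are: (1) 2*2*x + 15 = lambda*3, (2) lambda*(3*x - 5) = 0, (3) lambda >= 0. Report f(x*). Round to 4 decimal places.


Step 1: Try lambda = 0 (constraint inactive).
x_unc = -15/(2*2) = -3.75
Check: 3*-3.75 = -11.25 < 5 -- violated!
Step 2: Constraint must be active: 3*x = 5
x* = 5/3 = 1.6667 (rounded; the exact value 5/3 is used below)
lambda = (2*2*(5/3) + 15)/3 = 7.2222
Step 3: Compute optimal value.
f(x*) = 2*(5/3)^2 + 15*(5/3) = 30.5556


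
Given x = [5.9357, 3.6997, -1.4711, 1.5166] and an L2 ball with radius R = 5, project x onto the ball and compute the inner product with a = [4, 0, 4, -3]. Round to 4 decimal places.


Step 1: Compute ||x|| (intermediates to 6 decimals).
||x|| = sqrt(5.9357^2 + 3.6997^2 + (-1.4711)^2 + 1.5166^2) = 7.306471
Step 2: Project.
Since ||x|| > R, scale = R/||x|| = 5/7.306471 = 0.684325, proj(x) = scale * x
proj(x) = [4.061948, 2.531797, -1.006711, 1.037847]
Step 3: Dot product.
a^T * proj(x) = 4*4.061948 + 0*2.531797 + 4*(-1.006711) - 3*1.037847 = 9.1074


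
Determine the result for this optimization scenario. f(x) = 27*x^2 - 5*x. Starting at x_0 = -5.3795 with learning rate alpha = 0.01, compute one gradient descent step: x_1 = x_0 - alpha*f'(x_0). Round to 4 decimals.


We compute the gradient at x_0 and apply the update.
f'(x) = 54*x - 5
f'(-5.3795) = 54*-5.3795 - 5 = -295.493
x_1 = -5.3795 - 0.01*-295.493 = -2.4246


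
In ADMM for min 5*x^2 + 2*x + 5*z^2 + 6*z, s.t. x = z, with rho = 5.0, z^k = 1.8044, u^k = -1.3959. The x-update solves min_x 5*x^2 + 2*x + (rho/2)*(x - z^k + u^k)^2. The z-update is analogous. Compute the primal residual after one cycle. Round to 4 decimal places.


ADMM iteration with rho = 5.0, z^k = 1.8044, u^k = -1.3959
Step 1: x-update.
Minimize 5*x^2 + 2*x + (5.0/2)*(x - 1.8044 - 1.3959)^2
FOC: (2*5 + 5.0)*x = -2 + 5.0*(1.8044 + 1.3959)
x^{k+1} = 0.9334
Step 2: z-update.
Minimize 5*z^2 + 6*z + (5.0/2)*(0.9334 - z - 1.3959)^2
FOC: (2*5 + 5.0)*z = -6 + 5.0*(0.9334 - 1.3959)
z^{k+1} = -0.5542
Step 3: u-update.
u^{k+1} = -1.3959 + 0.9334 + 0.5542 = 0.0917
Step 4: Primal residual = |0.9334 + 0.5542| = 1.4876


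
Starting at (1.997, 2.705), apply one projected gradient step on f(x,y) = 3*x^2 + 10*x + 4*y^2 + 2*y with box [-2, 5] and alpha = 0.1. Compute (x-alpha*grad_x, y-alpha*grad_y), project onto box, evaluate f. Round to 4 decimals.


Step 1: Compute gradient at (1.997, 2.705).
grad_x = 2*3*1.997 + 10 = 21.982
grad_y = 2*4*2.705 + 2 = 23.64
Step 2: Gradient step.
x_raw = 1.997 - 0.1*21.982 = -0.2012
y_raw = 2.705 - 0.1*23.64 = 0.341
Step 3: Project onto [-2, 5].
x_proj = clip(-0.2012) = -0.2012
y_proj = clip(0.341) = 0.341
Step 4: Evaluate f.
f(-0.2012, 0.341) = -0.7434


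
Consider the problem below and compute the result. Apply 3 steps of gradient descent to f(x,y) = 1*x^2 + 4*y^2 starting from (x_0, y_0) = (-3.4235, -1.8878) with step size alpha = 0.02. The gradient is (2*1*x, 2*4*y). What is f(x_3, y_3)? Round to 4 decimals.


Gradient descent on f(x,y) = 1*x^2 + 4*y^2.
Starting point: (-3.4235, -1.8878), alpha = 0.02
Step 1: grad_x = 2*1*-3.4235 = -6.847, grad_y = 2*4*-1.8878 = -15.1024
  x_1 = -3.4235 - 0.02*-6.847 = -3.2866
  y_1 = -1.8878 - 0.02*-15.1024 = -1.5858
Step 2: grad_x = 2*1*-3.2866 = -6.5731, grad_y = 2*4*-1.5858 = -12.686
  x_2 = -3.2866 - 0.02*-6.5731 = -3.1551
  y_2 = -1.5858 - 0.02*-12.686 = -1.332
Step 3: grad_x = 2*1*-3.1551 = -6.3102, grad_y = 2*4*-1.332 = -10.6563
  x_3 = -3.1551 - 0.02*-6.3102 = -3.0289
  y_3 = -1.332 - 0.02*-10.6563 = -1.1189
f(-3.0289, -1.1189) = 1*(-3.0289)^2 + 4*(-1.1189)^2 = 14.182


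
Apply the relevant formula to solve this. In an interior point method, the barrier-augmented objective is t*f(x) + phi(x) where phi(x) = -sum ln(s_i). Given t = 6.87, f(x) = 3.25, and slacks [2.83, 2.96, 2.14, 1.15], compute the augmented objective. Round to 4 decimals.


Step 1: Compute log-barrier.
ln values: [1.0403, 1.0852, 0.7608, 0.1398]
phi = -(1.0403 + 1.0852 + 0.7608 + 0.1398) = -3.026
Step 2: Compute augmented objective.
t*f(x) = 6.87*3.25 = 22.3275
Total = 22.3275 - 3.026 = 19.3015


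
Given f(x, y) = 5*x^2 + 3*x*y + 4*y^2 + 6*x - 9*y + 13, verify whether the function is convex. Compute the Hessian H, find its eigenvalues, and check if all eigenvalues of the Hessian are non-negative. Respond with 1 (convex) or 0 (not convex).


The Hessian of f(x,y) = 5*x^2 + 3*x*y + 4*y^2 + 6*x - 9*y + 13 is:
H = [[10, 3], [3, 8]]
Trace = 10 + 8 = 18
Determinant = 10*8 - (3)^2 = 71
Discriminant = (18)^2 - 4*71 = 40.0
Eigenvalues: lambda_1 = 5.8377, lambda_2 = 12.1623
The function is convex.

1


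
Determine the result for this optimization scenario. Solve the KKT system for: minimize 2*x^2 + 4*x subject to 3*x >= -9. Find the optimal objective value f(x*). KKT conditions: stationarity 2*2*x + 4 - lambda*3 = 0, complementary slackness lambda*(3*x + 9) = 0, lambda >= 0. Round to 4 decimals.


Step 1: Try lambda = 0 (constraint inactive).
Stationarity: 2*2*x + 4 = 0
x* = -4/(2*2) = -1.0
Check constraint: 3*-1.0 = -3.0 >= -9 -- satisfied.
Step 2: Compute optimal value.
f(x*) = 2*(-1.0)^2 + 4*(-1.0) = -2.0


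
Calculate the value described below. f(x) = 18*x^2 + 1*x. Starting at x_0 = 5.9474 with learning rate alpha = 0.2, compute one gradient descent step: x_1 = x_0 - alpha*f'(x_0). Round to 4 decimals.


We compute the gradient at x_0 and apply the update.
f'(x) = 36*x + 1
f'(5.9474) = 36*5.9474 + 1 = 215.1064
x_1 = 5.9474 - 0.2*215.1064 = -37.0739


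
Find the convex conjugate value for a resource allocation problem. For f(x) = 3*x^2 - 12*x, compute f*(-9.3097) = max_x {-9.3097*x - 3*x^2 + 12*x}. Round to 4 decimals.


f*(y) = sup_x {y*x - a*x^2 - b*x} = sup_x {(y-b)*x - a*x^2}
FOC: (y - b) - 2a*x = 0 => x* = (y - b)/(2a)
x* = (-9.3097 + 12)/(2*3) = 0.4484
f*(-9.3097) = (y-b)^2/(4a) = (-9.3097 + 12)^2/(4*3)
= 7.2377/12 = 0.6031


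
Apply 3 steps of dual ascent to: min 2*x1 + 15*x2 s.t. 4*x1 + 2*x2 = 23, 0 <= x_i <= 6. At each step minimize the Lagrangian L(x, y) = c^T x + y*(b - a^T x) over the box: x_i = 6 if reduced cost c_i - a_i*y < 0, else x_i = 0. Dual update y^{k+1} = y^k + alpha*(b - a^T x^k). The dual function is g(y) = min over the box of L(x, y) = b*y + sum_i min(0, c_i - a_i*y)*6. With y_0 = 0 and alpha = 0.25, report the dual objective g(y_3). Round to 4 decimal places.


Dual ascent for LP: min 2*x1 + 15*x2, 4*x1 + 2*x2 = 23, 0 <= x_i <= 6
Step 1: y^k = 0.0, reduced costs: (2.0, 15.0)
  x^k = (0.0, 0.0), subgradient = b - a^T x = 23.0
  y^{k+1} = 0.0 + 0.25*23.0 = 5.75
Step 2: y^k = 5.75, reduced costs: (-21.0, 3.5)
  x^k = (6.0, 0.0), subgradient = b - a^T x = -1.0
  y^{k+1} = 5.75 + 0.25*-1.0 = 5.5
Step 3: y^k = 5.5, reduced costs: (-20.0, 4.0)
  x^k = (6.0, 0.0), subgradient = b - a^T x = -1.0
  y^{k+1} = 5.5 + 0.25*-1.0 = 5.25
Dual objective at y_3 = 5.25: reduced costs (-19.0, 4.5), box minimizer x = (6.0, 0.0)
g(y_3) = b*y + (c1 - a1*y)*x1 + (c2 - a2*y)*x2 = 23*5.25 + (-19.0)*6.0 + 4.5*0.0 = 120.75 - 114.0 + 0.0 = 6.75


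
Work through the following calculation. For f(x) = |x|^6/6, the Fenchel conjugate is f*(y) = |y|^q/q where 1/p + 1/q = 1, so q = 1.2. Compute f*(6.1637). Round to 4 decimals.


The conjugate exponent q satisfies 1/p + 1/q = 1.
p = 6, so q = 6/(6 - 1) = 1.2
|y|^q = 6.1637^1.2 = 8.8677
f*(6.1637) = 8.8677 / 1.2 = 7.3897


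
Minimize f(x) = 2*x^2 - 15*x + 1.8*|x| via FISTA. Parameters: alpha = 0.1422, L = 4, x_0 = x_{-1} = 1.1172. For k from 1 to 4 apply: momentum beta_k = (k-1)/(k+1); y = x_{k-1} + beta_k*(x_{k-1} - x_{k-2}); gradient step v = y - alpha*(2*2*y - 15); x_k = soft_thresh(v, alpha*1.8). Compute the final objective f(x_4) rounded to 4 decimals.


FISTA on f(x) = 2*x^2 - 15*x + 1.8*|x|
L = 4, alpha = 0.1422
Iteration 1: beta = 0.0, y = 1.1172 + 0.0*(1.1172 - 1.1172) = 1.1172
  grad(y) = -10.5312, v = y - alpha*grad = 2.6147
  prox(v) = soft_thresh(2.6147, 0.256) = 2.3588
Iteration 2: beta = 0.3333, y = 2.3588 + 0.3333*(2.3588 - 1.1172) = 2.7726
  grad(y) = -3.9095, v = y - alpha*grad = 3.3286
  prox(v) = soft_thresh(3.3286, 0.256) = 3.0726
Iteration 3: beta = 0.5, y = 3.0726 + 0.5*(3.0726 - 2.3588) = 3.4295
  grad(y) = -1.282, v = y - alpha*grad = 3.6118
  prox(v) = soft_thresh(3.6118, 0.256) = 3.3558
Iteration 4: beta = 0.6, y = 3.3558 + 0.6*(3.3558 - 3.0726) = 3.5258
  grad(y) = -0.8968, v = y - alpha*grad = 3.6533
  prox(v) = soft_thresh(3.6533, 0.256) = 3.3974
f(x_4) = 2*3.3974^2 - 15*3.3974 + 1.8*|3.3974| = -21.761


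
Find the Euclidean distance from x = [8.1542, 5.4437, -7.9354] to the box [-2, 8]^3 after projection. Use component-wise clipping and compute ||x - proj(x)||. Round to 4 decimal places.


Project each component onto [-2, 8].
clip(8.1542) = 8.0, clip(5.4437) = 5.4437, clip(-7.9354) = -2.0
Projection = [8.0, 5.4437, -2.0]
Squared diffs: [0.0238, 0.0, 35.229]
Distance = sqrt(35.2528) = 5.9374


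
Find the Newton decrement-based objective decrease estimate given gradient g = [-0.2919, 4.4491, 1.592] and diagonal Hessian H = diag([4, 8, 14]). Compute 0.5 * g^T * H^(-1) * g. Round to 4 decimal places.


Step 1: H is diagonal, so H^(-1) * g = [-0.073, 0.5561, 0.1137].
Step 2: g^T H^(-1) g = sum_i g_i^2 / H_ii
  = (-0.2919)^2/4 + (4.4491)^2/8 + (1.592)^2/14
  = 0.0213 + 2.4743 + 0.181 = 2.6766
Step 3: Objective decrease = 0.5 * g^T H^(-1) g = 1.3383


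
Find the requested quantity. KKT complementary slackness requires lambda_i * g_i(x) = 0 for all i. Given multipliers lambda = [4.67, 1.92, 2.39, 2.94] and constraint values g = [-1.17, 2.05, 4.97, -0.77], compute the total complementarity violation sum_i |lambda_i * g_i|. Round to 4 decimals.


KKT complementary slackness check:
lambda_1 * g_1 = 4.67 * -1.17 = -5.4639
lambda_2 * g_2 = 1.92 * 2.05 = 3.936
lambda_3 * g_3 = 2.39 * 4.97 = 11.8783
lambda_4 * g_4 = 2.94 * -0.77 = -2.2638
Total violation = 5.4639 + 3.936 + 11.8783 + 2.2638 = 23.542


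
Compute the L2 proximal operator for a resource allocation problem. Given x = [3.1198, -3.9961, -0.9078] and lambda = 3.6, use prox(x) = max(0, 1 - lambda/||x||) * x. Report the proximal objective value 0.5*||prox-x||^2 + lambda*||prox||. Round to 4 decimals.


Step 1: Compute ||x||.
||x|| = 5.1503
Step 2: Compute scaling factor.
scale = max(0, 1 - 3.6/5.1503) = 0.301
Step 3: prox(x) = [0.9391, -1.2029, -0.2733]
||prox(x)|| = 1.5503
Step 4: Proximal objective.
0.5*||prox-x||^2 = 6.48
lambda*||prox|| = 5.5811
Total = 12.0612


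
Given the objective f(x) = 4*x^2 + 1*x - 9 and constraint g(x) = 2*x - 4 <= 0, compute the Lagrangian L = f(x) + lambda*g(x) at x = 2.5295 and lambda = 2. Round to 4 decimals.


Step 1: Evaluate f(x).
f(2.5295) = 4*2.5295^2 + 1*2.5295 - 9 = 19.123
Step 2: Evaluate g(x).
g(2.5295) = 2*2.5295 - 4 = 1.059
Step 3: Compute Lagrangian.
L = 19.123 + 2*1.059 = 21.241


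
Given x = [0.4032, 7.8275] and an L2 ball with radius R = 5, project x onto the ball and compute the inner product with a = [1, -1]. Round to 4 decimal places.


Step 1: Compute ||x|| (intermediates to 6 decimals).
||x|| = sqrt(0.4032^2 + 7.8275^2) = 7.837878
Step 2: Project.
Since ||x|| > R, scale = R/||x|| = 5/7.837878 = 0.637928, proj(x) = scale * x
proj(x) = [0.257213, 4.993381]
Step 3: Dot product.
a^T * proj(x) = 1*0.257213 - 1*4.993381 = -4.7362


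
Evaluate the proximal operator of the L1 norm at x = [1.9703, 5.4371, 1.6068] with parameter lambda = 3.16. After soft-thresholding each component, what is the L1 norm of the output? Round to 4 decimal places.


Soft-thresholding with lambda = 3.16:
prox(1.9703) = sign(1.9703)*max(|1.9703| - 3.16, 0) = 0.0
prox(5.4371) = sign(5.4371)*max(|5.4371| - 3.16, 0) = 2.2771
prox(1.6068) = sign(1.6068)*max(|1.6068| - 3.16, 0) = 0.0
prox(x) = [0.0, 2.2771, 0.0]
||prox(x)||_1 = 0.0 + 2.2771 + 0.0 = 2.2771


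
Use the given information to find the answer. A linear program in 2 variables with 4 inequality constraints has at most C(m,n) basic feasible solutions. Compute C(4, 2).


Each vertex corresponds to some choice of n active constraints out of m, so the number of vertices is at most C(m, n) = m! / (n!(m-n)!).
m = 4, n = 2
Numerator: 4 * 3
Denominator: 2! = 2
C(4, 2) = 6


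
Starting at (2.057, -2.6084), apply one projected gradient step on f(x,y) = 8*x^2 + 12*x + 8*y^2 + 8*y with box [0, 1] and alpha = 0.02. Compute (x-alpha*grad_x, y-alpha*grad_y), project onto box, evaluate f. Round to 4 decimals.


Step 1: Compute gradient at (2.057, -2.6084).
grad_x = 2*8*2.057 + 12 = 44.912
grad_y = 2*8*-2.6084 + 8 = -33.7344
Step 2: Gradient step.
x_raw = 2.057 - 0.02*44.912 = 1.1588
y_raw = -2.6084 - 0.02*-33.7344 = -1.9337
Step 3: Project onto [0, 1].
x_proj = clip(1.1588) = 1.0
y_proj = clip(-1.9337) = 0.0
Step 4: Evaluate f.
f(1.0, 0.0) = 20.0


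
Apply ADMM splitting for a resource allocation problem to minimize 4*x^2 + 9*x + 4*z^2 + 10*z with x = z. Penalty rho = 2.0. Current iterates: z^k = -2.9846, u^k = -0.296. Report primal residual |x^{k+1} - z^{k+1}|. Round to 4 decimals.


ADMM iteration with rho = 2.0, z^k = -2.9846, u^k = -0.296
Step 1: x-update.
Minimize 4*x^2 + 9*x + (2.0/2)*(x + 2.9846 - 0.296)^2
FOC: (2*4 + 2.0)*x = -9 + 2.0*(-2.9846 + 0.296)
x^{k+1} = -1.4377
Step 2: z-update.
Minimize 4*z^2 + 10*z + (2.0/2)*(-1.4377 - z - 0.296)^2
FOC: (2*4 + 2.0)*z = -10 + 2.0*(-1.4377 - 0.296)
z^{k+1} = -1.3467
Step 3: u-update.
u^{k+1} = -0.296 - 1.4377 + 1.3467 = -0.387
Step 4: Primal residual = |-1.4377 + 1.3467| = 0.091


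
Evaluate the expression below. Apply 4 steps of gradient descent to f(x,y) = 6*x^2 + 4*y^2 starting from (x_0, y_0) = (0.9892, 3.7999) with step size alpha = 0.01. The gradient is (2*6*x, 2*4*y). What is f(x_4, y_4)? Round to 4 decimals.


Gradient descent on f(x,y) = 6*x^2 + 4*y^2.
Starting point: (0.9892, 3.7999), alpha = 0.01
Step 1: grad_x = 2*6*0.9892 = 11.8704, grad_y = 2*4*3.7999 = 30.3992
  x_1 = 0.9892 - 0.01*11.8704 = 0.8705
  y_1 = 3.7999 - 0.01*30.3992 = 3.4959
Step 2: grad_x = 2*6*0.8705 = 10.446, grad_y = 2*4*3.4959 = 27.9673
  x_2 = 0.8705 - 0.01*10.446 = 0.766
  y_2 = 3.4959 - 0.01*27.9673 = 3.2162
Step 3: grad_x = 2*6*0.766 = 9.1924, grad_y = 2*4*3.2162 = 25.7299
  x_3 = 0.766 - 0.01*9.1924 = 0.6741
  y_3 = 3.2162 - 0.01*25.7299 = 2.9589
Step 4: grad_x = 2*6*0.6741 = 8.0893, grad_y = 2*4*2.9589 = 23.6715
  x_4 = 0.6741 - 0.01*8.0893 = 0.5932
  y_4 = 2.9589 - 0.01*23.6715 = 2.7222
f(0.5932, 2.7222) = 6*0.5932^2 + 4*2.7222^2 = 31.7534


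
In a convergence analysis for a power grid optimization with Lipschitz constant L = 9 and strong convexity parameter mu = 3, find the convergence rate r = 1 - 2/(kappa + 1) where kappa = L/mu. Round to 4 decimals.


Step 1: Compute the condition number.
kappa = L/mu = 9/3 = 3.0
Step 2: Compute the convergence rate.
r = 1 - 2/(kappa + 1) = 1 - 2*mu/(L + mu) = (L - mu)/(L + mu) = 6/12 = 0.5


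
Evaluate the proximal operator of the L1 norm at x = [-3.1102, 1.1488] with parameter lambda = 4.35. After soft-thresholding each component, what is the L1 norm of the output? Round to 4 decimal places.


Soft-thresholding with lambda = 4.35:
prox(-3.1102) = sign(-3.1102)*max(|-3.1102| - 4.35, 0) = 0.0
prox(1.1488) = sign(1.1488)*max(|1.1488| - 4.35, 0) = 0.0
prox(x) = [0.0, 0.0]
||prox(x)||_1 = 0.0 + 0.0 = 0.0


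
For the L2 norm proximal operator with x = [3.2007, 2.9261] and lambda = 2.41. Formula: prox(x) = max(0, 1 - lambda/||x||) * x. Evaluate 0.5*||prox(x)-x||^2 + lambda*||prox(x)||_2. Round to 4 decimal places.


Step 1: Compute ||x||.
||x|| = 4.3367
Step 2: Compute scaling factor.
scale = max(0, 1 - 2.41/4.3367) = 0.4443
Step 3: prox(x) = [1.422, 1.3]
||prox(x)|| = 1.9267
Step 4: Proximal objective.
0.5*||prox-x||^2 = 2.9041
lambda*||prox|| = 4.6433
Total = 7.5473


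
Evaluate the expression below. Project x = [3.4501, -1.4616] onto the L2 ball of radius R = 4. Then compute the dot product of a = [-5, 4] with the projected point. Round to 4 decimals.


Step 1: Compute ||x|| (intermediates to 6 decimals).
||x|| = sqrt(3.4501^2 + (-1.4616)^2) = 3.746927
Step 2: Project.
Since ||x|| <= R, proj = x (no scaling needed).
proj(x) = [3.4501, -1.4616]
Step 3: Dot product.
a^T * proj(x) = -5*3.4501 + 4*(-1.4616) = -23.0969


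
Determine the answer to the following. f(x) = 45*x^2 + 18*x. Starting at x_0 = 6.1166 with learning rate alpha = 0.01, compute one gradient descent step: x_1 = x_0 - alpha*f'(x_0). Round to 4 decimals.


We compute the gradient at x_0 and apply the update.
f'(x) = 90*x + 18
f'(6.1166) = 90*6.1166 + 18 = 568.494
x_1 = 6.1166 - 0.01*568.494 = 0.4317


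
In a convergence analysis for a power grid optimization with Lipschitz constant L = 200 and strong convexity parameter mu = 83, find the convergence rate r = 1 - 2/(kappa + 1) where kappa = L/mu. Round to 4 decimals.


Step 1: Compute the condition number.
kappa = L/mu = 200/83 = 2.4096
Step 2: Compute the convergence rate.
r = 1 - 2/(kappa + 1) = 1 - 2*mu/(L + mu) = (L - mu)/(L + mu) = 117/283 = 0.4134


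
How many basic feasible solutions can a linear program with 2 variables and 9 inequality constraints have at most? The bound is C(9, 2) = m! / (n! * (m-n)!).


Each vertex corresponds to some choice of n active constraints out of m, so the number of vertices is at most C(m, n) = m! / (n!(m-n)!).
m = 9, n = 2
Numerator: 9 * 8
Denominator: 2! = 2
C(9, 2) = 36


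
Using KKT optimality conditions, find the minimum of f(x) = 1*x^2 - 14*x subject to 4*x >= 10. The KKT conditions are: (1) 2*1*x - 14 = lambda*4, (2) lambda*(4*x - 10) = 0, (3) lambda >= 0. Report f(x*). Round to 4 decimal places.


Step 1: Try lambda = 0 (constraint inactive).
Stationarity: 2*1*x - 14 = 0
x* = 14/(2*1) = 7.0
Check constraint: 4*7.0 = 28.0 >= 10 -- satisfied.
Step 2: Compute optimal value.
f(x*) = 1*7.0^2 - 14*7.0 = -49.0


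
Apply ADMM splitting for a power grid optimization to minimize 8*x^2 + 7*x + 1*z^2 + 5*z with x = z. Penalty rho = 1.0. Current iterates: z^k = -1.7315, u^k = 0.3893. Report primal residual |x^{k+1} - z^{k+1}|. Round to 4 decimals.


ADMM iteration with rho = 1.0, z^k = -1.7315, u^k = 0.3893
Step 1: x-update.
Minimize 8*x^2 + 7*x + (1.0/2)*(x + 1.7315 + 0.3893)^2
FOC: (2*8 + 1.0)*x = -7 + 1.0*(-1.7315 - 0.3893)
x^{k+1} = -0.5365
Step 2: z-update.
Minimize 1*z^2 + 5*z + (1.0/2)*(-0.5365 - z + 0.3893)^2
FOC: (2*1 + 1.0)*z = -5 + 1.0*(-0.5365 + 0.3893)
z^{k+1} = -1.7157
Step 3: u-update.
u^{k+1} = 0.3893 - 0.5365 + 1.7157 = 1.5685
Step 4: Primal residual = |-0.5365 + 1.7157| = 1.1792


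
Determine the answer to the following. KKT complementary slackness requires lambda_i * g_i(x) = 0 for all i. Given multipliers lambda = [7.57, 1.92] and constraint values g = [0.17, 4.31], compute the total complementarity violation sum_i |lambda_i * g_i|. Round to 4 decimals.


KKT complementary slackness check:
lambda_1 * g_1 = 7.57 * 0.17 = 1.2869
lambda_2 * g_2 = 1.92 * 4.31 = 8.2752
Total violation = 1.2869 + 8.2752 = 9.5621


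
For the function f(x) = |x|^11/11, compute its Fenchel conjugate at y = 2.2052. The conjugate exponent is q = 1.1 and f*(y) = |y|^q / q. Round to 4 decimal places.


The conjugate exponent q satisfies 1/p + 1/q = 1.
p = 11, so q = 11/(11 - 1) = 1.1
|y|^q = 2.2052^1.1 = 2.3867
f*(2.2052) = 2.3867 / 1.1 = 2.1697


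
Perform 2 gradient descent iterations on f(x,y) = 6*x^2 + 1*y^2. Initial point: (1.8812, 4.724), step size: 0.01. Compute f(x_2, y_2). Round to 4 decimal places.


Gradient descent on f(x,y) = 6*x^2 + 1*y^2.
Starting point: (1.8812, 4.724), alpha = 0.01
Step 1: grad_x = 2*6*1.8812 = 22.5744, grad_y = 2*1*4.724 = 9.448
  x_1 = 1.8812 - 0.01*22.5744 = 1.6555
  y_1 = 4.724 - 0.01*9.448 = 4.6295
Step 2: grad_x = 2*6*1.6555 = 19.8655, grad_y = 2*1*4.6295 = 9.259
  x_2 = 1.6555 - 0.01*19.8655 = 1.4568
  y_2 = 4.6295 - 0.01*9.259 = 4.5369
f(1.4568, 4.5369) = 6*1.4568^2 + 1*4.5369^2 = 33.3174


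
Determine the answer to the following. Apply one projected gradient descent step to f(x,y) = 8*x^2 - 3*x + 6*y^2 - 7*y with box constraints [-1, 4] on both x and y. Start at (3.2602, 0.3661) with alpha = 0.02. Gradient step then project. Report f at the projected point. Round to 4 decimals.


Step 1: Compute gradient at (3.2602, 0.3661).
grad_x = 2*8*3.2602 - 3 = 49.1632
grad_y = 2*6*0.3661 - 7 = -2.6068
Step 2: Gradient step.
x_raw = 3.2602 - 0.02*49.1632 = 2.2769
y_raw = 0.3661 - 0.02*-2.6068 = 0.4182
Step 3: Project onto [-1, 4].
x_proj = clip(2.2769) = 2.2769
y_proj = clip(0.4182) = 0.4182
Step 4: Evaluate f.
f(2.2769, 0.4182) = 32.7666


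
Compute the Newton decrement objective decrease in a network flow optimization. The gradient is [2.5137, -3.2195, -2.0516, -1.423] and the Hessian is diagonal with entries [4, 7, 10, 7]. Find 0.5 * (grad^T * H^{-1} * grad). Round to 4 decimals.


Step 1: H is diagonal, so H^(-1) * g = [0.6284, -0.4599, -0.2052, -0.2033].
Step 2: g^T H^(-1) g = sum_i g_i^2 / H_ii
  = (2.5137)^2/4 + (-3.2195)^2/7 + (-2.0516)^2/10 + (-1.423)^2/7
  = 1.5797 + 1.4807 + 0.4209 + 0.2893 = 3.7706
Step 3: Objective decrease = 0.5 * g^T H^(-1) g = 1.8853


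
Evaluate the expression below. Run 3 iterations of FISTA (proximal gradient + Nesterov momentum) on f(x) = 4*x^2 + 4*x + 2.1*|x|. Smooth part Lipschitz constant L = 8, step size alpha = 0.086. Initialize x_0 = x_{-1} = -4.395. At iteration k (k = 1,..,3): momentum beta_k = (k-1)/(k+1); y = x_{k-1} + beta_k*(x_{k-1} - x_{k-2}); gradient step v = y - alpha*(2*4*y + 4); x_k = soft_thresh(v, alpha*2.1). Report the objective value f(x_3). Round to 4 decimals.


FISTA on f(x) = 4*x^2 + 4*x + 2.1*|x|
L = 8, alpha = 0.086
Iteration 1: beta = 0.0, y = -4.395 + 0.0*(-4.395 + 4.395) = -4.395
  grad(y) = -31.16, v = y - alpha*grad = -1.7152
  prox(v) = soft_thresh(-1.7152, 0.1806) = -1.5346
Iteration 2: beta = 0.3333, y = -1.5346 + 0.3333*(-1.5346 + 4.395) = -0.5812
  grad(y) = -0.6495, v = y - alpha*grad = -0.5253
  prox(v) = soft_thresh(-0.5253, 0.1806) = -0.3447
Iteration 3: beta = 0.5, y = -0.3447 + 0.5*(-0.3447 + 1.5346) = 0.2502
  grad(y) = 6.0018, v = y - alpha*grad = -0.2659
  prox(v) = soft_thresh(-0.2659, 0.1806) = -0.0853
f(x_3) = 4*(-0.0853)^2 + 4*(-0.0853) + 2.1*|-0.0853| = -0.133


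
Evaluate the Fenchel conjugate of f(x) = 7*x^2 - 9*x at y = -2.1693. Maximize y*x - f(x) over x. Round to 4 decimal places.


f*(y) = sup_x {y*x - a*x^2 - b*x} = sup_x {(y-b)*x - a*x^2}
FOC: (y - b) - 2a*x = 0 => x* = (y - b)/(2a)
x* = (-2.1693 + 9)/(2*7) = 0.4879
f*(-2.1693) = (y-b)^2/(4a) = (-2.1693 + 9)^2/(4*7)
= 46.6585/28 = 1.6664


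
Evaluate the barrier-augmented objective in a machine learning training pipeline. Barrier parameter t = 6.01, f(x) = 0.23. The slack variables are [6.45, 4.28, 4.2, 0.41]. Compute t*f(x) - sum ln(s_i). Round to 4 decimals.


Step 1: Compute log-barrier.
ln values: [1.8641, 1.454, 1.4351, -0.8916]
phi = -(1.8641 + 1.454 + 1.4351 - 0.8916) = -3.8615
Step 2: Compute augmented objective.
t*f(x) = 6.01*0.23 = 1.3823
Total = 1.3823 - 3.8615 = -2.4792


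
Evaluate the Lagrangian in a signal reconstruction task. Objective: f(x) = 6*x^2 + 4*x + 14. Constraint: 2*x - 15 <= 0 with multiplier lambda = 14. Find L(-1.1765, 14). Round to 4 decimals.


Step 1: Evaluate f(x).
f(-1.1765) = 6*(-1.1765)^2 + 4*(-1.1765) + 14 = 17.5989
Step 2: Evaluate g(x).
g(-1.1765) = 2*-1.1765 - 15 = -17.353
Step 3: Compute Lagrangian.
L = 17.5989 + 14*-17.353 = -225.3431


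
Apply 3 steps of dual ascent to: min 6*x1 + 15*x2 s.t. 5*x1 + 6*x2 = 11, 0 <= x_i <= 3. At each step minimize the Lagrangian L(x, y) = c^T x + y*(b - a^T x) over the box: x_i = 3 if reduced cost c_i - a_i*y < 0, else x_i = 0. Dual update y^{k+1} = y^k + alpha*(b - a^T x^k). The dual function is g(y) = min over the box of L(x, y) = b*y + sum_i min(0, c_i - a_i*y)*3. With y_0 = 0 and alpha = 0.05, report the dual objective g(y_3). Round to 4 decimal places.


Dual ascent for LP: min 6*x1 + 15*x2, 5*x1 + 6*x2 = 11, 0 <= x_i <= 3
Step 1: y^k = 0.0, reduced costs: (6.0, 15.0)
  x^k = (0.0, 0.0), subgradient = b - a^T x = 11.0
  y^{k+1} = 0.0 + 0.05*11.0 = 0.55
Step 2: y^k = 0.55, reduced costs: (3.25, 11.7)
  x^k = (0.0, 0.0), subgradient = b - a^T x = 11.0
  y^{k+1} = 0.55 + 0.05*11.0 = 1.1
Step 3: y^k = 1.1, reduced costs: (0.5, 8.4)
  x^k = (0.0, 0.0), subgradient = b - a^T x = 11.0
  y^{k+1} = 1.1 + 0.05*11.0 = 1.65
Dual objective at y_3 = 1.65: reduced costs (-2.25, 5.1), box minimizer x = (3.0, 0.0)
g(y_3) = b*y + (c1 - a1*y)*x1 + (c2 - a2*y)*x2 = 11*1.65 + (-2.25)*3.0 + 5.1*0.0 = 18.15 - 6.75 + 0.0 = 11.4


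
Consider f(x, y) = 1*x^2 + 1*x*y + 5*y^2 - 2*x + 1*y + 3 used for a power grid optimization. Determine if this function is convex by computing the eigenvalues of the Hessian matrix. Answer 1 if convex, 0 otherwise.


The Hessian of f(x,y) = 1*x^2 + 1*x*y + 5*y^2 - 2*x + 1*y + 3 is:
H = [[2, 1], [1, 10]]
Trace = 2 + 10 = 12
Determinant = 2*10 - (1)^2 = 19
Discriminant = (12)^2 - 4*19 = 68.0
Eigenvalues: lambda_1 = 1.8769, lambda_2 = 10.1231
The function is convex.

1


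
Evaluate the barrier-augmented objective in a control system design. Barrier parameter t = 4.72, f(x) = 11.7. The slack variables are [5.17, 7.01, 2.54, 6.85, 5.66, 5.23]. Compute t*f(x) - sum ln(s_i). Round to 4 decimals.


Step 1: Compute log-barrier.
ln values: [1.6429, 1.9473, 0.9322, 1.9242, 1.7334, 1.6544]
phi = -(1.6429 + 1.9473 + 0.9322 + 1.9242 + 1.7334 + 1.6544) = -9.8345
Step 2: Compute augmented objective.
t*f(x) = 4.72*11.7 = 55.224
Total = 55.224 - 9.8345 = 45.3895


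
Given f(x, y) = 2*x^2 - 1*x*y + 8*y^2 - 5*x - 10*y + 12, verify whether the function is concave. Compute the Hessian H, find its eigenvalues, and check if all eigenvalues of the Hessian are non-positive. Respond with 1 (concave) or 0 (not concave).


The Hessian of f(x,y) = 2*x^2 - 1*x*y + 8*y^2 - 5*x - 10*y + 12 is:
H = [[4, -1], [-1, 16]]
Trace = 4 + 16 = 20
Determinant = 4*16 - (-1)^2 = 63
Discriminant = (20)^2 - 4*63 = 148.0
Eigenvalues: lambda_1 = 3.9172, lambda_2 = 16.0828
The function is not concave.

0


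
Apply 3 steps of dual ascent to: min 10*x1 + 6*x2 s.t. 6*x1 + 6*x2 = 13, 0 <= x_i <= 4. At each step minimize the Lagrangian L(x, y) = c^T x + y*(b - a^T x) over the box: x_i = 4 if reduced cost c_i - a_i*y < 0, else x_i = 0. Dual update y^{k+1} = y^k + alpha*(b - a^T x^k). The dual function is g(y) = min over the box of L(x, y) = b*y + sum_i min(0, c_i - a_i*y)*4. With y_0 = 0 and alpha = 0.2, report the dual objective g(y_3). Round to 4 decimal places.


Dual ascent for LP: min 10*x1 + 6*x2, 6*x1 + 6*x2 = 13, 0 <= x_i <= 4
Step 1: y^k = 0.0, reduced costs: (10.0, 6.0)
  x^k = (0.0, 0.0), subgradient = b - a^T x = 13.0
  y^{k+1} = 0.0 + 0.2*13.0 = 2.6
Step 2: y^k = 2.6, reduced costs: (-5.6, -9.6)
  x^k = (4.0, 4.0), subgradient = b - a^T x = -35.0
  y^{k+1} = 2.6 + 0.2*-35.0 = -4.4
Step 3: y^k = -4.4, reduced costs: (36.4, 32.4)
  x^k = (0.0, 0.0), subgradient = b - a^T x = 13.0
  y^{k+1} = -4.4 + 0.2*13.0 = -1.8
Dual objective at y_3 = -1.8: reduced costs (20.8, 16.8), box minimizer x = (0.0, 0.0)
g(y_3) = b*y + (c1 - a1*y)*x1 + (c2 - a2*y)*x2 = 13*(-1.8) + 20.8*0.0 + 16.8*0.0 = -23.4 + 0.0 + 0.0 = -23.4


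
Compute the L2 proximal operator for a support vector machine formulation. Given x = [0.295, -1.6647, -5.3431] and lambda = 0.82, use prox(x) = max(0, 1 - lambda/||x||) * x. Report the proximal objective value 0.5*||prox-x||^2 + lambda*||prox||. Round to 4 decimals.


Step 1: Compute ||x||.
||x|| = 5.6042
Step 2: Compute scaling factor.
scale = max(0, 1 - 0.82/5.6042) = 0.8537
Step 3: prox(x) = [0.2518, -1.4211, -4.5613]
||prox(x)|| = 4.7842
Step 4: Proximal objective.
0.5*||prox-x||^2 = 0.3362
lambda*||prox|| = 3.923
Total = 4.2592


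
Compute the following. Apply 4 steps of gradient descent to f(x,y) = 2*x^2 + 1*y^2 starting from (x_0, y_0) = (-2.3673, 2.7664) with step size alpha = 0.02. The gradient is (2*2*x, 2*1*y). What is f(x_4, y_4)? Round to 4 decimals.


Gradient descent on f(x,y) = 2*x^2 + 1*y^2.
Starting point: (-2.3673, 2.7664), alpha = 0.02
Step 1: grad_x = 2*2*-2.3673 = -9.4692, grad_y = 2*1*2.7664 = 5.5328
  x_1 = -2.3673 - 0.02*-9.4692 = -2.1779
  y_1 = 2.7664 - 0.02*5.5328 = 2.6557
Step 2: grad_x = 2*2*-2.1779 = -8.7117, grad_y = 2*1*2.6557 = 5.3115
  x_2 = -2.1779 - 0.02*-8.7117 = -2.0037
  y_2 = 2.6557 - 0.02*5.3115 = 2.5495
Step 3: grad_x = 2*2*-2.0037 = -8.0147, grad_y = 2*1*2.5495 = 5.099
  x_3 = -2.0037 - 0.02*-8.0147 = -1.8434
  y_3 = 2.5495 - 0.02*5.099 = 2.4475
Step 4: grad_x = 2*2*-1.8434 = -7.3736, grad_y = 2*1*2.4475 = 4.8951
  x_4 = -1.8434 - 0.02*-7.3736 = -1.6959
  y_4 = 2.4475 - 0.02*4.8951 = 2.3496
f(-1.6959, 2.3496) = 2*(-1.6959)^2 + 1*2.3496^2 = 11.273
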